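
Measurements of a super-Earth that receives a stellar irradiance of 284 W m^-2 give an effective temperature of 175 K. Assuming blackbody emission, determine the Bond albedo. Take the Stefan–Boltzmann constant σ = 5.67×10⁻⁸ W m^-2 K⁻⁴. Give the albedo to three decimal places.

Rearranging the radiative balance, α = 1 − 4σT⁴/S.
4σT⁴ = 4·5.67×10⁻⁸·(175)⁴ = 212.7 W m^-2.
Hence α = 1 − 212.7/284.0 = 0.2510.

0.251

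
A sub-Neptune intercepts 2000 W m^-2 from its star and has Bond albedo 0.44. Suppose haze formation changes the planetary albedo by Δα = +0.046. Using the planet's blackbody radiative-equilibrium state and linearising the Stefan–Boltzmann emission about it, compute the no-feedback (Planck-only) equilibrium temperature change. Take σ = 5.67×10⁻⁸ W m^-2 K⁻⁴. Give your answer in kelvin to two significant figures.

-5.4 kelvin

Reference equilibrium: T_e = [S(1−α)/(4σ)]^(1/4) = 265.1 K.
TOA radiative forcing: ΔF = −S·Δα/4 = −2000·(+0.046)/4 = -23.00 W m^-2.
The Planck feedback parameter is 4σT_e³ = 4.225 W m^-2/K.
Hence the no-feedback warming is ΔF/(4σT_e³) = -5.44 K.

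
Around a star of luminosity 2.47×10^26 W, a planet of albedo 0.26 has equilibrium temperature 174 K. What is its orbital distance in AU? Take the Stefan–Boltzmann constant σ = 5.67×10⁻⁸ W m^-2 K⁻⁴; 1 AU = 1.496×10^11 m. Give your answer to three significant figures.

1.77 AU

Energy balance gives S = 4σT⁴/(1−α) = 280.9 W m^-2.
From L = 4πd²S, d = √(2.47×10^26/(4π·280.9)) = 2.645×10^11 m = 1.768 AU.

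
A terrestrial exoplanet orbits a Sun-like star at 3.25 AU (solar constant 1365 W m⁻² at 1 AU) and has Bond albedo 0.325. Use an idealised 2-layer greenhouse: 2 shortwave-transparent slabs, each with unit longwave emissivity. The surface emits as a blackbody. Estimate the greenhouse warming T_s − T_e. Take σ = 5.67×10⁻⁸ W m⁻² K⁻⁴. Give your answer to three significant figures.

44.3 kelvin

Irradiance scales as 1/d², so S = 1365 W m⁻² × (1/3.25)² = 129.2 W m⁻².
The effective emission temperature is T_e = [S(1−α)/(4σ)]^¼ = 140.0 K.
T_s = (N+1)^(1/4)·T_e = 184.3 K.
Warming: T_s − T_e = 44.26 K.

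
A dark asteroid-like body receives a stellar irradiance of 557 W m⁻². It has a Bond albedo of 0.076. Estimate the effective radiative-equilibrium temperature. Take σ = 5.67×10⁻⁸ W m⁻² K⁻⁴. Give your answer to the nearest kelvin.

218 K

The planet absorbs (1−α)S over its disc πR² and re-emits over 4πR², so the mean absorbed flux is (1−0.076)·557.0/4 = 128.7 W m⁻².
In equilibrium σT⁴ equals this, so T = 218.3 K.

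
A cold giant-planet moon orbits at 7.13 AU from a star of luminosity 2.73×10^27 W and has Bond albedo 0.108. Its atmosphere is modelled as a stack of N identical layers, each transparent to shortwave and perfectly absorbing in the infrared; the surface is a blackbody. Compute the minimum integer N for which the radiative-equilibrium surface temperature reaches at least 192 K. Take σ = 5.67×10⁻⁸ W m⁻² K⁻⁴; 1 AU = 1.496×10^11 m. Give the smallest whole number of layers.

Orbital distance: d = 7.13 AU = 1.067×10^12 m.
Spreading L over a sphere of radius d: S = 2.73×10^27/(4π·1.07×10^12²) = 190.9 W m⁻².
The effective emission temperature is T_e = [S(1−α)/(4σ)]^¼ = 165.5 K.
T_s = (N+1)^(1/4)·T_e ≥ 192 K requires N+1 ≥ (T_s/T_e)⁴ = (192/165.5)⁴ = 1.810.
The minimum whole number is N = 1.

1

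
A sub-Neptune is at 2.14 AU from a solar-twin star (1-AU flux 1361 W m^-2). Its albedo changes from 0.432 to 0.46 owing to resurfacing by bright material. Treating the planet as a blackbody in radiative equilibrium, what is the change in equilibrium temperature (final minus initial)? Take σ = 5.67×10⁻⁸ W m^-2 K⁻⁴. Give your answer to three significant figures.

Flux at the orbit: S = 1361/(2.14)² = 297.2 W m^-2.
Initial: T₁ = [S(1−0.432)/(4σ)]^(1/4) = 165.2 K.
Final:   T₂ = [S(1−0.46)/(4σ)]^(1/4) = 163.1 K.
Change: 163.1 − 165.2 = -2.074 K.

-2.07 kelvin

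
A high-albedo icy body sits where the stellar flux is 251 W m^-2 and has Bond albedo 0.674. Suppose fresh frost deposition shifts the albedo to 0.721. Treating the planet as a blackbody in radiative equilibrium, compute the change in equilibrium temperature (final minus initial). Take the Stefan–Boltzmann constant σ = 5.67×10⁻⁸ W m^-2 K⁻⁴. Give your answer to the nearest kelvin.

With α = 0.674, T₁ = 137.8 K.
After:  T₂ = [251.0·0.279/(4σ)]^(1/4) = 132.6 K.
Change: 132.6 − 137.8 = -5.261 K.

-5 K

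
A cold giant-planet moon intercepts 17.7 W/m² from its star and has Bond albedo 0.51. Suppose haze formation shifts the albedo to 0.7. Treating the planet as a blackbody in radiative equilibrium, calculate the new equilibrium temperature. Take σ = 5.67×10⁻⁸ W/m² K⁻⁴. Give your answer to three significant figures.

69.6 K

New equilibrium: T₂ = [(1−0.7)·17.70/(4σ)]^(1/4) = 69.56 K.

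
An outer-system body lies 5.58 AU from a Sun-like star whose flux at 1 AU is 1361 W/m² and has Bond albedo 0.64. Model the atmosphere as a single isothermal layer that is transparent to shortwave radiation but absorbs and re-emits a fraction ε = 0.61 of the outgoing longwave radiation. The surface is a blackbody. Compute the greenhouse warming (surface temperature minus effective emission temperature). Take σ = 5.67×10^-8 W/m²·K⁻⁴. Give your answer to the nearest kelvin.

By the inverse-square law, S = 1361/5.58² = 43.71 W/m².
The planet radiates to space at T_e = [S(1−α)/(4σ)]^(1/4) = 91.27 K.
For a single slab of emissivity ε, T_s⁴ = 2T_e⁴/(2−ε); thus T_s = 91.27·(1.439)^(1/4) = 99.96 K.
Greenhouse warming: T_s − T_e = 8.691 K.

9 K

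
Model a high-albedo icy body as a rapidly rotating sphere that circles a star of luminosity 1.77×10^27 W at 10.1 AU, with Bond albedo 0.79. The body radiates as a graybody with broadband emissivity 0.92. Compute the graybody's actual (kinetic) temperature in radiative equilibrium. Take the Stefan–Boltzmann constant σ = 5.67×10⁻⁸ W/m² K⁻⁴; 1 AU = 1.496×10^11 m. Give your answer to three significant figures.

88.8 K

d = 10.1 × 1.496×10^11 m = 1.511×10^12 m.
S = L/(4πd²) = 61.70 W/m².
Averaging over the sphere, the absorbed flux is S(1−α)/4 = 3.239 W/m².
Equating to εσT⁴ with ε = 0.92: T = (3.239/0.92σ)^(1/4) = 88.77 K.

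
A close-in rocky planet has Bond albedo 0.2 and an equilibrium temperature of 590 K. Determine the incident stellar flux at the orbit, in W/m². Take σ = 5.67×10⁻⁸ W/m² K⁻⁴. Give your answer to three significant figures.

34400 W/m²

Invert the energy balance for S: S = 4σT⁴/(1−α).
σT⁴ = 5.67×10⁻⁸·(590)⁴ = 6871 W/m².
So S = 4×6871/(1−0.2) = 34350 W/m².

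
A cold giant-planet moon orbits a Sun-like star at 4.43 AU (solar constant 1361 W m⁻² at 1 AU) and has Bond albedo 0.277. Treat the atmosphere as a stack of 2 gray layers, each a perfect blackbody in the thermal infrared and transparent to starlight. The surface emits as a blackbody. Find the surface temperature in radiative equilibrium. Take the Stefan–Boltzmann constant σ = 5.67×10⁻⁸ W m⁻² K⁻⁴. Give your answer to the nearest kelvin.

Irradiance scales as 1/d², so S = 1361 W m⁻² × (1/4.43)² = 69.35 W m⁻².
Top-of-atmosphere balance: σT_e⁴ = S(1−α)/4 = 12.54 W m⁻² → T_e = 121.9 K.
Layer-by-layer balance gives σT_s⁴ = (N+1)σT_e⁴, so T_s = 3^¼·121.9 = 160.5 K.

160 kelvin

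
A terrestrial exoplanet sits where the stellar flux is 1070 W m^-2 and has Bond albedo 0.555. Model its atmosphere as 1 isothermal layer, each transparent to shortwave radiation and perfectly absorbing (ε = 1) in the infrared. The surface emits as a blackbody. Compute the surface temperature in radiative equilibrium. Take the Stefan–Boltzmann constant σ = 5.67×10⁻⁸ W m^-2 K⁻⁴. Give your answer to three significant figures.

The effective emission temperature is T_e = [S(1−α)/(4σ)]^¼ = 214.1 K.
For an N-layer opaque stack, T_s⁴ = (N+1)T_e⁴, hence T_s = (2)^(1/4)×214.1 K = 254.6 K.

255 K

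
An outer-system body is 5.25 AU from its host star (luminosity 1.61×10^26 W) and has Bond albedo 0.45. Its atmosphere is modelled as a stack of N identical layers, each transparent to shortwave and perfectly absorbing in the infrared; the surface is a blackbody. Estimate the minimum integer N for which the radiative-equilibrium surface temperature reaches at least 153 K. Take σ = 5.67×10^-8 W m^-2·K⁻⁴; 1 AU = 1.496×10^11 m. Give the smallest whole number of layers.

d = 5.25 × 1.496×10^11 m = 7.854×10^11 m.
S = L/(4πd²) = 20.77 W m^-2.
OLR = S(1−α)/4 = 2.856 W m^-2; the top layer radiates at T_e = 84.24 K.
T_s = (N+1)^(1/4)·T_e ≥ 153 K requires N+1 ≥ (T_s/T_e)⁴ = (153/84.24)⁴ = 10.880.
So N ≥ 9.880; the smallest integer is N = 10.

10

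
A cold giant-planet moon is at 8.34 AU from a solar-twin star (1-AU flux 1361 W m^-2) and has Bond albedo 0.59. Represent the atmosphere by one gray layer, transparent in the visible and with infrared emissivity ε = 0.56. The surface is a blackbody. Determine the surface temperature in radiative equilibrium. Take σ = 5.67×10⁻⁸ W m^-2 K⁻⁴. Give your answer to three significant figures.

By the inverse-square law, S = 1361/8.34² = 19.57 W m^-2.
The planet radiates to space at T_e = [S(1−α)/(4σ)]^(1/4) = 77.12 K.
The surface balance (absorbed SW + ε·downward IR = σT_s⁴) with T_a⁴ = T_s⁴/2 reduces to T_s = T_e·[2/(2−ε)]^¼ = 83.72 K.

83.7 kelvin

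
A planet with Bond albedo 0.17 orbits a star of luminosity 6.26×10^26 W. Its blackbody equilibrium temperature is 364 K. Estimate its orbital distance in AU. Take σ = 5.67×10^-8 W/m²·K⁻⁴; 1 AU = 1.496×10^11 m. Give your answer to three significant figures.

0.681 AU

The flux needed for this T is 4σT⁴/(1−0.17) = 4797 W/m².
From L = 4πd²S, d = √(6.26×10^26/(4π·4797)) = 1.019×10^11 m = 0.6812 AU.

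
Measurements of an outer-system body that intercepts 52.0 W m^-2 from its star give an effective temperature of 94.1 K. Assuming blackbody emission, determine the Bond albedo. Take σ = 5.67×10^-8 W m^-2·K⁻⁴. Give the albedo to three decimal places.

From σT⁴ = S(1−α)/4 we invert for α: 1−α = 4σT⁴/S.
4σT⁴ = 4·5.67×10⁻⁸·(94.1)⁴ = 17.78 W m^-2.
1−α = 17.78/52.00 = 0.3420, so α = 0.6580.

0.658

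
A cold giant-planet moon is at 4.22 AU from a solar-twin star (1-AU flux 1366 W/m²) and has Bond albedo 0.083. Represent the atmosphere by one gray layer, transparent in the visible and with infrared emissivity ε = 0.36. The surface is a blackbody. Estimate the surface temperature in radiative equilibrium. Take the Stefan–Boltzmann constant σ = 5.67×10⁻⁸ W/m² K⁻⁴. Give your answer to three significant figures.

By the inverse-square law, S = 1366/4.22² = 76.71 W/m².
The planet radiates to space at T_e = [S(1−α)/(4σ)]^(1/4) = 132.7 K.
Surface balance with a leaky layer gives σT_s⁴ = σT_e⁴·2/(2−ε), so T_s = T_e·[2/(2−0.36)]^(1/4) = 139.5 K.

139 K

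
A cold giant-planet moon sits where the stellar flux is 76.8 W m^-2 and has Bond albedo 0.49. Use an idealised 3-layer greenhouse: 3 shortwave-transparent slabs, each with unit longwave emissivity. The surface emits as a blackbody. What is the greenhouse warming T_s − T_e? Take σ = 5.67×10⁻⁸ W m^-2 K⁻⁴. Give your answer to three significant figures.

The effective emission temperature is T_e = [S(1−α)/(4σ)]^¼ = 114.6 K.
Surface: T_s = (4)^¼·T_e = 162.1 K.
Warming: T_s − T_e = 47.48 K.

47.5 kelvin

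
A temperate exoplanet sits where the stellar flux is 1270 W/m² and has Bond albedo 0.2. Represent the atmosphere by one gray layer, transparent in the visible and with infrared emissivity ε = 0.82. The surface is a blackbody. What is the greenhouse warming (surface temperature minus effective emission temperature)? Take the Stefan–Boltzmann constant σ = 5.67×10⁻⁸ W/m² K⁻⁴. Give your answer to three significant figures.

The planet radiates to space at T_e = [S(1−α)/(4σ)]^(1/4) = 258.7 K.
For a single slab of emissivity ε, T_s⁴ = 2T_e⁴/(2−ε); thus T_s = 258.7·(1.695)^(1/4) = 295.2 K.
The atmosphere warms the surface by 36.48 K.

36.5 K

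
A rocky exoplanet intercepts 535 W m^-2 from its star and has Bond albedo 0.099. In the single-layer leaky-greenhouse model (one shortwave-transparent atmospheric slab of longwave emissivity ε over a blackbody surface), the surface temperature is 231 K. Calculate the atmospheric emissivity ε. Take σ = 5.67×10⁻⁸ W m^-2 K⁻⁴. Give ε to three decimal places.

0.507

First, T_e = [535.0·(1−0.099)/(4σ)]^(1/4) = 214.7 K.
T_s⁴ = T_e⁴·2/(2−ε) → ε = 2 − 2(T_e/T_s)⁴ = 2 − 2·(214.7/231)⁴ = 0.5071.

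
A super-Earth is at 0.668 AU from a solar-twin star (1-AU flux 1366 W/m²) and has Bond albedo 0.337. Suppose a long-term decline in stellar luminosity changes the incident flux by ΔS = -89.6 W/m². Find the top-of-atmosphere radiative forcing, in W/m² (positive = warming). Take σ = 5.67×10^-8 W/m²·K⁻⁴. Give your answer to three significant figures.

Flux at the orbit: S = 1366/(0.668)² = 3061 W/m².
TOA radiative forcing: ΔF = (1−α)ΔS/4 = 0.663·(-89.6)/4 = -14.85 W/m².

-14.9 W/m²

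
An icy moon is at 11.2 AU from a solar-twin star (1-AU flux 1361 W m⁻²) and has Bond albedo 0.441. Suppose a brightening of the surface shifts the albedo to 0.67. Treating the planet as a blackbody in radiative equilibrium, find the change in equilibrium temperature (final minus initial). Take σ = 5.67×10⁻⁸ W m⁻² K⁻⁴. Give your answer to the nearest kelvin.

-9 kelvin

By the inverse-square law, S = 1361/11.2² = 10.85 W m⁻².
Initial: T₁ = [S(1−0.441)/(4σ)]^(1/4) = 71.91 K.
With α = 0.67, T₂ = 63.03 K.
ΔT = T₂ − T₁ = -8.878 K.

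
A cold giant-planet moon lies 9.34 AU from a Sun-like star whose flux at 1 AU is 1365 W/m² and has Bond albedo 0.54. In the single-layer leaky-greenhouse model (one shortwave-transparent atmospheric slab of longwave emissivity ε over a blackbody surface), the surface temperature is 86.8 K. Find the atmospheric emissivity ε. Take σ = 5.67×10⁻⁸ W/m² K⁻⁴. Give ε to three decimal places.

0.882

Irradiance scales as 1/d², so S = 1365 W/m² × (1/9.34)² = 15.65 W/m².
TOA balance gives T_e = 75.06 K.
Since (2−ε)/2 = (T_e/T_s)⁴ = 0.5591, ε = 0.8818.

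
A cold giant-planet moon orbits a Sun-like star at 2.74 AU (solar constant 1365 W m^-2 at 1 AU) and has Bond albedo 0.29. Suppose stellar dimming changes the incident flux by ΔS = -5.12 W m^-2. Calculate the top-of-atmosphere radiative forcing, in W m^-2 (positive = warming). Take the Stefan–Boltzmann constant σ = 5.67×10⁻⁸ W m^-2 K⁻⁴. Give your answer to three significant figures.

-0.909 W m^-2

Flux at the orbit: S = 1365/(2.74)² = 181.8 W m^-2.
Only a fraction (1−α) is absorbed and it's spread over 4πR², so ΔF = (1−α)ΔS/4 = -0.9088 W m^-2.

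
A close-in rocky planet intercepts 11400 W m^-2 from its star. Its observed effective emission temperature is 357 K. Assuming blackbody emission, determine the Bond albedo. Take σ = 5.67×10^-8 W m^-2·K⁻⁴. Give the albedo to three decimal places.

Energy balance: S(1−α)/4 = σT⁴, so 1−α = 4σT⁴/S.
4σT⁴ = 4·5.67×10⁻⁸·(357)⁴ = 3684 W m^-2.
1−α = 3684/11400 = 0.3232, so α = 0.6768.

0.677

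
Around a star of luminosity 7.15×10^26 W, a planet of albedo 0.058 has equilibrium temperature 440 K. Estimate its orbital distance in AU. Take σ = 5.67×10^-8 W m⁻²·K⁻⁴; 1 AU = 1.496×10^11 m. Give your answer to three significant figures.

Energy balance gives S = 4σT⁴/(1−α) = 9024 W m⁻².
From L = 4πd²S, d = √(7.15×10^26/(4π·9024)) = 7.940×10^10 m = 0.5308 AU.

0.531 AU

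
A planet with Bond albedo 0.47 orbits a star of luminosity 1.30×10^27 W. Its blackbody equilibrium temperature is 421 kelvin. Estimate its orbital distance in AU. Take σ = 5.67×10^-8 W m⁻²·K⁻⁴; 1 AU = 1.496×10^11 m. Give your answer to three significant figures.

The flux needed for this T is 4σT⁴/(1−0.47) = 13440 W m⁻².
From L = 4πd²S, d = √(1.30×10^27/(4π·13440)) = 8.772×10^10 m = 0.5864 AU.

0.586 AU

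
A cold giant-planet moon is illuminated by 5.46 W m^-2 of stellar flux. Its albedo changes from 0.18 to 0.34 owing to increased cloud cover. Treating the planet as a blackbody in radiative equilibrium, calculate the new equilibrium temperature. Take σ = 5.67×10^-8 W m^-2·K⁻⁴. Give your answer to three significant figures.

New equilibrium: T₂ = [(1−0.34)·5.460/(4σ)]^(1/4) = 63.14 K.

63.1 kelvin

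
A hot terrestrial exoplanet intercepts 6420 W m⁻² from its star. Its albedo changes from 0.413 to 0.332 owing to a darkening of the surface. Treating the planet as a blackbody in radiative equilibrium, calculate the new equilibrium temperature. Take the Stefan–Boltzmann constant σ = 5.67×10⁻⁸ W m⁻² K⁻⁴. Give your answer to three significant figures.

371 K

New equilibrium: T₂ = [(1−0.332)·6420/(4σ)]^(1/4) = 370.8 K.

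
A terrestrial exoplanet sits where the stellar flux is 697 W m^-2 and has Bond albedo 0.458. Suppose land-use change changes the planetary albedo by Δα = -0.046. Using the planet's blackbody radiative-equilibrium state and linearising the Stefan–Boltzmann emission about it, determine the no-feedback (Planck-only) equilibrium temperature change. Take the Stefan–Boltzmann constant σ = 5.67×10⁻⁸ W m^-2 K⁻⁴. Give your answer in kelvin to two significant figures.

Unperturbed T_e = [697.0·(1−0.458)/(4σ)]^¼ = 202.0 K.
ΔF = −(S/4)Δα = −(697.0/4)×(-0.046) = 8.015 W m^-2.
Planck response: λ_P = 4σT_e³ = 4·5.67×10⁻⁸·(202.0)³ = 1.870 W m^-2/K.
So ΔT₀ = 8.015/1.870 = 4.29 K.

4.3 K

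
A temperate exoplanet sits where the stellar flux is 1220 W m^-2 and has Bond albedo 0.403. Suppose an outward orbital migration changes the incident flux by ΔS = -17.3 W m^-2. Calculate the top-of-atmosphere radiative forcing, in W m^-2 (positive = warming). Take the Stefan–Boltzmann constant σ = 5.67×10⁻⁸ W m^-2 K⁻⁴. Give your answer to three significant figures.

TOA radiative forcing: ΔF = (1−α)ΔS/4 = 0.597·(-17.3)/4 = -2.582 W m^-2.

-2.58 W m^-2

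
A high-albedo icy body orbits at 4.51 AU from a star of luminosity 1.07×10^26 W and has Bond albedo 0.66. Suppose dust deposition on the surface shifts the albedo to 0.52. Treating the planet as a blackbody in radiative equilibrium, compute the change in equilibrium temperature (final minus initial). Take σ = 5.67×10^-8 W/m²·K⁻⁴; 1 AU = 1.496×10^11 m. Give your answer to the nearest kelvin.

Orbital distance: d = 4.51 AU = 6.747×10^11 m.
Flux at the orbit: S = L/(4πd²) = 1.07×10^26/(4π·(6.75×10^11)²) = 18.70 W/m².
With α = 0.66, T₁ = 72.77 K.
Final:   T₂ = [S(1−0.52)/(4σ)]^(1/4) = 79.32 K.
ΔT = T₂ − T₁ = 6.552 K.

7 K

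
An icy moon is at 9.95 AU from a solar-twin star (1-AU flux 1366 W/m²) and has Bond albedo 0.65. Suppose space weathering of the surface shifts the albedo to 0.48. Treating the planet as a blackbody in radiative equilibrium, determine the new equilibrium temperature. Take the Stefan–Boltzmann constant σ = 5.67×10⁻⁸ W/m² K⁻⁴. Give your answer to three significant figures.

By the inverse-square law, S = 1366/9.95² = 13.80 W/m².
T₂ = [S(1−α₂)/(4σ)]^(1/4) = [13.80·0.52/(4σ)]^(1/4) = 75.00 K.

75.0 K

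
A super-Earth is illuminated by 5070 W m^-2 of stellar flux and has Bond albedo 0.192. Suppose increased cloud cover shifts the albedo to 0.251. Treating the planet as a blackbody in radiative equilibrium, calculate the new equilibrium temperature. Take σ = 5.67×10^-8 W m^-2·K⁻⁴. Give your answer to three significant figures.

360 K

T₂ = [S(1−α₂)/(4σ)]^(1/4) = [5070·0.749/(4σ)]^(1/4) = 359.7 K.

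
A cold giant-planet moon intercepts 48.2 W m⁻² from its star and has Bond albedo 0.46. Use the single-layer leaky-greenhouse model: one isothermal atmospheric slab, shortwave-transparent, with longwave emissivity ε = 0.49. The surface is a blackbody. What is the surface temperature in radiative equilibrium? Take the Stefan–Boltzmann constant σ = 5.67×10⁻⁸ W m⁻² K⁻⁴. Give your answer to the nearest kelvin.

111 K

The planet radiates to space at T_e = [S(1−α)/(4σ)]^(1/4) = 103.5 K.
The surface balance (absorbed SW + ε·downward IR = σT_s⁴) with T_a⁴ = T_s⁴/2 reduces to T_s = T_e·[2/(2−ε)]^¼ = 111.0 K.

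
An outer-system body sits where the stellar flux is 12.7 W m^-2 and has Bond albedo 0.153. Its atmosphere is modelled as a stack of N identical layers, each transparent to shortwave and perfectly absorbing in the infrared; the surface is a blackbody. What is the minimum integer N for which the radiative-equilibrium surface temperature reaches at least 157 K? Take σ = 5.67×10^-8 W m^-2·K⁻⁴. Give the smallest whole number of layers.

OLR = S(1−α)/4 = 2.689 W m^-2; the top layer radiates at T_e = 82.99 K.
Need (N+1)T_e⁴ ≥ T_s⁴, i.e. N+1 ≥ (157/82.99)⁴ = 12.810.
So N ≥ 11.810; the smallest integer is N = 12.

12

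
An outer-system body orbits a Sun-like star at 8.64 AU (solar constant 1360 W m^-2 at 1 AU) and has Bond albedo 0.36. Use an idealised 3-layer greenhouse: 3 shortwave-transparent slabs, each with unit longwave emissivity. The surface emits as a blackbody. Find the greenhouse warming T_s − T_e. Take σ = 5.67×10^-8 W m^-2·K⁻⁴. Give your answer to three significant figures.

35.1 K

Flux at the orbit: S = 1360/(8.64)² = 18.22 W m^-2.
OLR = S(1−α)/4 = 2.915 W m^-2; the top layer radiates at T_e = 84.68 K.
Surface: T_s = (4)^¼·T_e = 119.8 K.
Warming: T_s − T_e = 35.07 K.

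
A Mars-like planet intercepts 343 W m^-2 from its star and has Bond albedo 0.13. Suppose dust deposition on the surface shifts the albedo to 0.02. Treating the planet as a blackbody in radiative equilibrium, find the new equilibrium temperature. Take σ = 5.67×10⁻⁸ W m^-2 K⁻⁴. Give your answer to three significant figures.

New equilibrium: T₂ = [(1−0.02)·343.0/(4σ)]^(1/4) = 196.2 K.

196 kelvin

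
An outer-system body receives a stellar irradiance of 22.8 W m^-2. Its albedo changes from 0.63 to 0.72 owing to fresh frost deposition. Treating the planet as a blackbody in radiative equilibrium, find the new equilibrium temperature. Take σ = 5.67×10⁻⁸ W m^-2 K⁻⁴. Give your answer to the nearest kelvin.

73 kelvin

T₂ = [S(1−α₂)/(4σ)]^(1/4) = [22.80·0.28/(4σ)]^(1/4) = 72.84 K.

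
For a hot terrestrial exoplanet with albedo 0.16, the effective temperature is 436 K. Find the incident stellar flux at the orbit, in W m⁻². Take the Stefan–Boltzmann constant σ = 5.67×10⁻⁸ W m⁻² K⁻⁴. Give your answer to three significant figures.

Invert the energy balance for S: S = 4σT⁴/(1−α).
σT⁴ = 5.67×10⁻⁸·(436)⁴ = 2049 W m⁻².
S = 4·2049/0.84 = 9757 W m⁻².

9760 W m⁻²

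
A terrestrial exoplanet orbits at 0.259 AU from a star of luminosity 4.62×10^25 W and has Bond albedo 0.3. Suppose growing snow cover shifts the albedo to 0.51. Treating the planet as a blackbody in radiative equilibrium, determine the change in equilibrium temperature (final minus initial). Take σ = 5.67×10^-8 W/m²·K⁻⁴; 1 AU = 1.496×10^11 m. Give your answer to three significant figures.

-25.2 K

Orbital distance: d = 0.259 AU = 3.875×10^10 m.
Flux at the orbit: S = L/(4πd²) = 4.62×10^25/(4π·(3.87×10^10)²) = 2449 W/m².
Before: T₁ = [2449·0.7/(4σ)]^(1/4) = 294.9 K.
After:  T₂ = [2449·0.49/(4σ)]^(1/4) = 269.7 K.
ΔT = T₂ − T₁ = -25.15 K.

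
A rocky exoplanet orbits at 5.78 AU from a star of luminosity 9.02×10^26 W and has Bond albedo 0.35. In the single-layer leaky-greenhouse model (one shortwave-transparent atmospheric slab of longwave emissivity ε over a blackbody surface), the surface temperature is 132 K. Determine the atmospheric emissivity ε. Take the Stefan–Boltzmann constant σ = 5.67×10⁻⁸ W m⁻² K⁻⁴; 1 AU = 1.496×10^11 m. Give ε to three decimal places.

0.187

d = 5.78 × 1.496×10^11 m = 8.647×10^11 m.
Spreading L over a sphere of radius d: S = 9.02×10^26/(4π·8.65×10^11²) = 96.00 W m⁻².
TOA balance gives T_e = 128.8 K.
T_s⁴ = T_e⁴·2/(2−ε) → ε = 2 − 2(T_e/T_s)⁴ = 2 − 2·(128.8/132)⁴ = 0.1875.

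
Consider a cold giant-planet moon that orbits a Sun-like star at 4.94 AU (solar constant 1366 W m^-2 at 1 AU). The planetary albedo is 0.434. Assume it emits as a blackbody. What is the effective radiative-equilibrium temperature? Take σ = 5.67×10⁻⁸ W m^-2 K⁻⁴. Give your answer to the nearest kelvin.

109 K

Flux at the orbit: S = 1366/(4.94)² = 55.98 W m^-2.
Averaging over the sphere, the absorbed flux is S(1−α)/4 = 7.921 W m^-2.
Set σT⁴ = 7.921 → T = (7.921/σ)^(1/4) = 108.7 K.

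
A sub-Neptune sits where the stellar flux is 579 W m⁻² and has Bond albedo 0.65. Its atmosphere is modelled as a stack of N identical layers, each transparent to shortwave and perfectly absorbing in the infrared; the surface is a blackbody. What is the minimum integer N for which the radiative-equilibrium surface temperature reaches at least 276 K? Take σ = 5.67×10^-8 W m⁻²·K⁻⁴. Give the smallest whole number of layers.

6

Top-of-atmosphere balance: σT_e⁴ = S(1−α)/4 = 50.66 W m⁻² → T_e = 172.9 K.
T_s = (N+1)^(1/4)·T_e ≥ 276 K requires N+1 ≥ (T_s/T_e)⁴ = (276/172.9)⁴ = 6.494.
So N ≥ 5.494; the smallest integer is N = 6.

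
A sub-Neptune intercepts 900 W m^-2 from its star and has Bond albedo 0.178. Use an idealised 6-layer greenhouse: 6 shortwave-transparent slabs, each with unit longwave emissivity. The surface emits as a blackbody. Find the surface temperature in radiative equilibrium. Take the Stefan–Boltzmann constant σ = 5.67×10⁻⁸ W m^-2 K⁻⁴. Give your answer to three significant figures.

The effective emission temperature is T_e = [S(1−α)/(4σ)]^¼ = 239.0 K.
Layer-by-layer balance gives σT_s⁴ = (N+1)σT_e⁴, so T_s = 7^¼·239.0 = 388.7 K.

389 K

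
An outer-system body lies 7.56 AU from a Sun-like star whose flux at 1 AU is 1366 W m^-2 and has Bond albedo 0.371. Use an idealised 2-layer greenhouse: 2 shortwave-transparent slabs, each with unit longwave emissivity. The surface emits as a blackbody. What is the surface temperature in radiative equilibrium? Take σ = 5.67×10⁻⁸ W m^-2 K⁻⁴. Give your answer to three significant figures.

Flux at the orbit: S = 1366/(7.56)² = 23.90 W m^-2.
Top-of-atmosphere balance: σT_e⁴ = S(1−α)/4 = 3.758 W m^-2 → T_e = 90.23 K.
For an N-layer opaque stack, T_s⁴ = (N+1)T_e⁴, hence T_s = (3)^(1/4)×90.23 K = 118.8 K.

119 kelvin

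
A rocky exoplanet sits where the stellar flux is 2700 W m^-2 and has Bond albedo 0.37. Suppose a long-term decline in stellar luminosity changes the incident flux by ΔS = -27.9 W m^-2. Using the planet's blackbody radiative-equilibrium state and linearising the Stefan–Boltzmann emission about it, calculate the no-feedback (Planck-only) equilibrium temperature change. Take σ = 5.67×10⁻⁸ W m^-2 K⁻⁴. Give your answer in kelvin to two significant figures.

-0.76 kelvin

Unperturbed T_e = [2700·(1−0.37)/(4σ)]^¼ = 294.3 K.
ΔF = Δ[S(1−α)]/4 = (1−0.37)·-27.9/4 = -4.394 W m^-2.
Planck response: λ_P = 4σT_e³ = 4·5.67×10⁻⁸·(294.3)³ = 5.780 W m^-2/K.
So ΔT₀ = -4.394/5.780 = -0.760 K.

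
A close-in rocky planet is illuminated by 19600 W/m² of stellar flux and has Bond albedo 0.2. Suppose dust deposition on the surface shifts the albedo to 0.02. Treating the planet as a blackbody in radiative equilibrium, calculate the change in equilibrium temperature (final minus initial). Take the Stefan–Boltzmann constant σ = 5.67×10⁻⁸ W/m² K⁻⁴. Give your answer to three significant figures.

26.7 K

With α = 0.2, T₁ = 512.8 K.
With α = 0.02, T₂ = 539.5 K.
ΔT = T₂ − T₁ = 26.69 K.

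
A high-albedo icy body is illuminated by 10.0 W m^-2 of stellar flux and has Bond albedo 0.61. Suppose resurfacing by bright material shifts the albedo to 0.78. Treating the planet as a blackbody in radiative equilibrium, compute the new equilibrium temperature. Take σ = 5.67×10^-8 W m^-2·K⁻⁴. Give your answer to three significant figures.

With the new albedo, S(1−α₂)/4 = 0.5500 W m^-2, so T₂ = 55.81 K.

55.8 K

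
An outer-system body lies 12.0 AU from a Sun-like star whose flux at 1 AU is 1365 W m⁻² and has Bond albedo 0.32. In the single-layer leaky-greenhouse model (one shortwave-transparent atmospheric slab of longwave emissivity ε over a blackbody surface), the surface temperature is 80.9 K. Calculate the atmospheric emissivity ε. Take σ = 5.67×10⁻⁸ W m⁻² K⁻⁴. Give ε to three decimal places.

Irradiance scales as 1/d², so S = 1365 W m⁻² × (1/12.0)² = 9.479 W m⁻².
TOA balance gives T_e = 73.01 K.
Since (2−ε)/2 = (T_e/T_s)⁴ = 0.6635, ε = 0.6730.

0.673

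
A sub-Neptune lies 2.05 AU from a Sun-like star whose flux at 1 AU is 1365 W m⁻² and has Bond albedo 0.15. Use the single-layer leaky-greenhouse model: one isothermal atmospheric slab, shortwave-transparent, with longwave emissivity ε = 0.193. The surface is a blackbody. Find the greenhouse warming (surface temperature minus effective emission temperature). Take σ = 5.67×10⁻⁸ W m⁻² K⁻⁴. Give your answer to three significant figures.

4.80 K

By the inverse-square law, S = 1365/2.05² = 324.8 W m⁻².
The planet radiates to space at T_e = [S(1−α)/(4σ)]^(1/4) = 186.8 K.
Surface balance with a leaky layer gives σT_s⁴ = σT_e⁴·2/(2−ε), so T_s = T_e·[2/(2−0.193)]^(1/4) = 191.6 K.
The atmosphere warms the surface by 4.799 K.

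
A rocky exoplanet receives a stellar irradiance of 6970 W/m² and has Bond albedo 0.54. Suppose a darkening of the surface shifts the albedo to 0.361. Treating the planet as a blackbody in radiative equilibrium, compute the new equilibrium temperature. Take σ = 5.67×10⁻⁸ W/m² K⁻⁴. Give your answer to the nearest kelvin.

374 K

T₂ = [S(1−α₂)/(4σ)]^(1/4) = [6970·0.639/(4σ)]^(1/4) = 374.3 K.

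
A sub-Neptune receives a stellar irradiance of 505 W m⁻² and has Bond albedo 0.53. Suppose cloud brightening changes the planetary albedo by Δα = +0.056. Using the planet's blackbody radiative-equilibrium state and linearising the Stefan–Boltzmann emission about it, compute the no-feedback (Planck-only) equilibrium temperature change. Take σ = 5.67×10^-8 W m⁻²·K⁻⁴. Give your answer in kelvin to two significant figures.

Unperturbed T_e = [505.0·(1−0.53)/(4σ)]^¼ = 179.9 K.
ΔF = −(S/4)Δα = −(505.0/4)×(+0.056) = -7.070 W m⁻².
Linearising σT⁴ gives d(σT⁴)/dT = 4σT_e³ = 1.320 W m⁻² per K.
ΔT₀ = ΔF/λ_P = -7.070/1.320 = -5.36 K.

-5.4 K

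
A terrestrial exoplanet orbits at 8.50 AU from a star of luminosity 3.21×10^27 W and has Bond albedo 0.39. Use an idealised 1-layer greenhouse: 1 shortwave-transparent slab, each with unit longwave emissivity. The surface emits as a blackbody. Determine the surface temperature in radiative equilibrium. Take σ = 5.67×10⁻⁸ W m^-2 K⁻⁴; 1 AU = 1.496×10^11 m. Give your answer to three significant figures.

171 kelvin

Orbital distance: d = 8.50 AU = 1.272×10^12 m.
Spreading L over a sphere of radius d: S = 3.21×10^27/(4π·1.27×10^12²) = 158.0 W m^-2.
Top-of-atmosphere balance: σT_e⁴ = S(1−α)/4 = 24.09 W m^-2 → T_e = 143.6 K.
For an N-layer opaque stack, T_s⁴ = (N+1)T_e⁴, hence T_s = (2)^(1/4)×143.6 K = 170.7 K.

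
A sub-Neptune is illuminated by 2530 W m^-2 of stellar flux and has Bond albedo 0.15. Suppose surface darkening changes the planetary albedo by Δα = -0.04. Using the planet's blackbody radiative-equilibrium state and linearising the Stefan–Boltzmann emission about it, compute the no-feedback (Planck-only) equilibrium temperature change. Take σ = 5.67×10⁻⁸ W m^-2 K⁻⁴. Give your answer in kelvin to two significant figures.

Unperturbed T_e = [2530·(1−0.15)/(4σ)]^¼ = 312.0 K.
ΔF = −(S/4)Δα = −(2530/4)×(-0.04) = 25.30 W m^-2.
Linearising σT⁴ gives d(σT⁴)/dT = 4σT_e³ = 6.892 W m^-2 per K.
ΔT₀ = ΔF/λ_P = 25.30/6.892 = 3.67 K.

3.7 K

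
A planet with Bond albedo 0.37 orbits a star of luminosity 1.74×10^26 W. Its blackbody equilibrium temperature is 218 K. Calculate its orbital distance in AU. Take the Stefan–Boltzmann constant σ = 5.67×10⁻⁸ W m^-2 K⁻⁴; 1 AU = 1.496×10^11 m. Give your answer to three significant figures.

0.872 AU

Energy balance gives S = 4σT⁴/(1−α) = 813.1 W m^-2.
S = L/(4πd²) → d = √(L/4πS) = √(1.74×10^26/(4π·813.1)) = 1.305×10^11 m = 0.8723 AU.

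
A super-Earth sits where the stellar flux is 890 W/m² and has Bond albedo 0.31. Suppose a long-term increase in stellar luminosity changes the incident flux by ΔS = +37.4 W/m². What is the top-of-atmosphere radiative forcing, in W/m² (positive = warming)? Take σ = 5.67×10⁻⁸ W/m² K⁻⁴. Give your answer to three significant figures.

6.45 W/m²

ΔF = Δ[S(1−α)]/4 = (1−0.31)·+37.4/4 = 6.451 W/m².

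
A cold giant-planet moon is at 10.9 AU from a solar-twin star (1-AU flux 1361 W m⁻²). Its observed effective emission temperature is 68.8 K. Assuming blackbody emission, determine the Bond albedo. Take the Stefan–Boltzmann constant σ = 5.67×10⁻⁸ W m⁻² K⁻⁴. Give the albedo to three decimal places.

By the inverse-square law, S = 1361/10.9² = 11.46 W m⁻².
Energy balance: S(1−α)/4 = σT⁴, so 1−α = 4σT⁴/S.
σT⁴ = 1.270 W m⁻², so 4σT⁴ = 5.082 W m⁻².
1−α = 5.082/11.46 = 0.4436, so α = 0.5564.

0.556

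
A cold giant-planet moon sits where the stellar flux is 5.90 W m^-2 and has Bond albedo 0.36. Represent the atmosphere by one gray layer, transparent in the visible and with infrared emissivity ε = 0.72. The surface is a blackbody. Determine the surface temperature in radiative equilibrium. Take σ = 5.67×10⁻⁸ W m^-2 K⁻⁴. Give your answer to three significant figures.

Effective emission temperature (TOA balance): σT_e⁴ = S(1−α)/4 = 0.9440 W m^-2 → T_e = 63.88 K.
The surface balance (absorbed SW + ε·downward IR = σT_s⁴) with T_a⁴ = T_s⁴/2 reduces to T_s = T_e·[2/(2−ε)]^¼ = 71.42 K.

71.4 kelvin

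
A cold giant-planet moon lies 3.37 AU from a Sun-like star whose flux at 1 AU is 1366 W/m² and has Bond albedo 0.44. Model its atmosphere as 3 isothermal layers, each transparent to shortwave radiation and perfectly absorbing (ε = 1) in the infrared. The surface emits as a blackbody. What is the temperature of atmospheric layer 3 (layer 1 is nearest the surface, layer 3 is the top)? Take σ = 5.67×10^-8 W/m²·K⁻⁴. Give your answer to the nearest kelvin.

131 K

Irradiance scales as 1/d², so S = 1366 W/m² × (1/3.37)² = 120.3 W/m².
OLR = S(1−α)/4 = 16.84 W/m²; the top layer radiates at T_e = 131.3 K.
The net upward flux σT_e⁴ is constant between every pair of levels, so T_k⁴ = (N+1−k)T_e⁴.
With k = 3: T_3 = (3+1−3)^¼·131.3 K = 131.3 K.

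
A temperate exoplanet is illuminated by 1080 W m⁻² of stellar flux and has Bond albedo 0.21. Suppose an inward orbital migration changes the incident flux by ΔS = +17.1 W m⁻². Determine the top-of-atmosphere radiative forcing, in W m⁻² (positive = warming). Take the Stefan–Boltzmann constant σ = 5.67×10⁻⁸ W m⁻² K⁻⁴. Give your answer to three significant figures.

ΔF = Δ[S(1−α)]/4 = (1−0.21)·+17.1/4 = 3.377 W m⁻².

3.38 W m⁻²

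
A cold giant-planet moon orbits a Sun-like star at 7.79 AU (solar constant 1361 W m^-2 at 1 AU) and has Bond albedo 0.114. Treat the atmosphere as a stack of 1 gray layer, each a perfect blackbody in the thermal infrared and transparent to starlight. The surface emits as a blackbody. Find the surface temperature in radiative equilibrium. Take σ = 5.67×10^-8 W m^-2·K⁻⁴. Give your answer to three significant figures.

115 K

By the inverse-square law, S = 1361/7.79² = 22.43 W m^-2.
Top-of-atmosphere balance: σT_e⁴ = S(1−α)/4 = 4.968 W m^-2 → T_e = 96.75 K.
With N = 1 opaque layers, T_s = (N+1)^(1/4)·T_e = 2^(1/4)·96.75 = 115.1 K.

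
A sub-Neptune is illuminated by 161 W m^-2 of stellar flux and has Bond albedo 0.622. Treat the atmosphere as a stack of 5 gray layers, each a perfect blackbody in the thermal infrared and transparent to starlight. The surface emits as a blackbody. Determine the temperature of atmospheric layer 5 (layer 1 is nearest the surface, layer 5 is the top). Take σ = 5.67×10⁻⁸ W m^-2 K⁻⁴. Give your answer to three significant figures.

128 K

Top-of-atmosphere balance: σT_e⁴ = S(1−α)/4 = 15.21 W m^-2 → T_e = 128.0 K.
Each opaque layer satisfies 2T_j⁴ = T_{j−1}⁴ + T_{j+1}⁴, giving T_k⁴ = (N+1−k)T_e⁴.
With k = 5: T_5 = (5+1−5)^¼·128.0 K = 128.0 K.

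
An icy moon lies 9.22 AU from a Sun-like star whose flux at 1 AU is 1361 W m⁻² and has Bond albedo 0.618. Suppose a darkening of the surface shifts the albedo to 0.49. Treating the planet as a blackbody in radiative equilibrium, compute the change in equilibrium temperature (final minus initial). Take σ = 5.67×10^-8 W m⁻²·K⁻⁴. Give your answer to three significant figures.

By the inverse-square law, S = 1361/9.22² = 16.01 W m⁻².
Before: T₁ = [16.01·0.382/(4σ)]^(1/4) = 72.06 K.
Final:   T₂ = [S(1−0.49)/(4σ)]^(1/4) = 77.46 K.
Change: 77.46 − 72.06 = 5.399 K.

5.40 kelvin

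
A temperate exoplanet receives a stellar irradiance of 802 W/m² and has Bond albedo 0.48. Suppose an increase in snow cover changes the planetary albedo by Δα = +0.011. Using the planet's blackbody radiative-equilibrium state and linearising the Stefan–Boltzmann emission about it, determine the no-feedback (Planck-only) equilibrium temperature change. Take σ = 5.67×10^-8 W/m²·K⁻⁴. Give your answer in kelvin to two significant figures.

Unperturbed T_e = [802.0·(1−0.48)/(4σ)]^¼ = 207.1 K.
The change in absorbed flux is Δ[S(1−α)/4] = −SΔα/4 = -2.205 W/m².
Planck response: λ_P = 4σT_e³ = 4·5.67×10⁻⁸·(207.1)³ = 2.014 W/m²/K.
Hence the no-feedback warming is ΔF/(4σT_e³) = -1.10 K.

-1.1 K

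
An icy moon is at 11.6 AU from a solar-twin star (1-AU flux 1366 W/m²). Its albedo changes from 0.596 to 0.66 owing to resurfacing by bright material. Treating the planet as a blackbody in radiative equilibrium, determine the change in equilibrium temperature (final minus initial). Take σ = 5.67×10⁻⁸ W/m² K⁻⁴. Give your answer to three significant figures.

Irradiance scales as 1/d², so S = 1366 W/m² × (1/11.6)² = 10.15 W/m².
Before: T₁ = [10.15·0.404/(4σ)]^(1/4) = 65.21 K.
Final:   T₂ = [S(1−0.66)/(4σ)]^(1/4) = 62.46 K.
Change: 62.46 − 65.21 = -2.752 K.

-2.75 kelvin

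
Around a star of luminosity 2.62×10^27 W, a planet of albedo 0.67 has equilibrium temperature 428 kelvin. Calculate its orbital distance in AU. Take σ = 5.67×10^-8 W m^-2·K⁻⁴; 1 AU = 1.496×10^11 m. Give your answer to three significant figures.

0.636 AU

Energy balance gives S = 4σT⁴/(1−α) = 23060 W m^-2.
From L = 4πd²S, d = √(2.62×10^27/(4π·23060)) = 9.508×10^10 m = 0.6356 AU.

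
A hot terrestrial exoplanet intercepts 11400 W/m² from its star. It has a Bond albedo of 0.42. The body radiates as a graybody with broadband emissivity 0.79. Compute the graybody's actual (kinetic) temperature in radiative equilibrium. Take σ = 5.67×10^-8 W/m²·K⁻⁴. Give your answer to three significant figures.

438 kelvin

Absorbed flux (global mean): S(1−α)/4 = 11400·0.58/4 = 1653 W/m².
Radiative balance εσT⁴ = 1653 gives T = [1653/(0.79·σ)]^(1/4) = 438.3 K.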